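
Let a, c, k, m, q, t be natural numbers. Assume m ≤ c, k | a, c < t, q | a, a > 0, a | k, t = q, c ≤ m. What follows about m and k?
m < k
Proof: c ≤ m and m ≤ c, thus c = m. Because t = q and c < t, c < q. Since c = m, m < q. a | k and k | a, thus a = k. Because q | a and a > 0, q ≤ a. Since a = k, q ≤ k. m < q, so m < k.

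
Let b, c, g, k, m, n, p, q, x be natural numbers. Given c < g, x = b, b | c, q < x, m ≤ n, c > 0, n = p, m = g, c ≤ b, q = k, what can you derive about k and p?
k < p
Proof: b | c and c > 0, so b ≤ c. From c ≤ b, b = c. Because x = b and q < x, q < b. q = k, so k < b. b = c, so k < c. c < g, so k < g. n = p and m ≤ n, hence m ≤ p. Since m = g, g ≤ p. Because k < g, k < p.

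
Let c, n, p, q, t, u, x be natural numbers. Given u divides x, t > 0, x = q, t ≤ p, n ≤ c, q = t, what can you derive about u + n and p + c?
u + n ≤ p + c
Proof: x = q and q = t, hence x = t. Because u divides x, u divides t. Since t > 0, u ≤ t. From t ≤ p, u ≤ p. Since n ≤ c, u + n ≤ p + c.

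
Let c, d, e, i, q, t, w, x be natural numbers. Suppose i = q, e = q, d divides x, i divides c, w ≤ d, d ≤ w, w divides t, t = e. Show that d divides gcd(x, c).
Because w ≤ d and d ≤ w, w = d. t = e and e = q, hence t = q. From w divides t, w divides q. Because i = q and i divides c, q divides c. From w divides q, w divides c. Because w = d, d divides c. Since d divides x, d divides gcd(x, c).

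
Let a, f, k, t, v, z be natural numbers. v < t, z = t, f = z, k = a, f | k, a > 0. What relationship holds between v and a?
v < a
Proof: Because k = a and f | k, f | a. From f = z, z | a. Since a > 0, z ≤ a. z = t, so t ≤ a. Since v < t, v < a.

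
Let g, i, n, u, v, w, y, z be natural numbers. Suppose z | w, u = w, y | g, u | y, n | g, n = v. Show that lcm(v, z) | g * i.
n = v and n | g, therefore v | g. From u = w and u | y, w | y. z | w, so z | y. Since y | g, z | g. Since v | g, lcm(v, z) | g. Then lcm(v, z) | g * i.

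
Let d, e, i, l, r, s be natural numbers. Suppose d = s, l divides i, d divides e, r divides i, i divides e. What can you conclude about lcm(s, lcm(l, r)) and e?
lcm(s, lcm(l, r)) divides e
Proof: d = s and d divides e, thus s divides e. Because l divides i and r divides i, lcm(l, r) divides i. Since i divides e, lcm(l, r) divides e. s divides e, so lcm(s, lcm(l, r)) divides e.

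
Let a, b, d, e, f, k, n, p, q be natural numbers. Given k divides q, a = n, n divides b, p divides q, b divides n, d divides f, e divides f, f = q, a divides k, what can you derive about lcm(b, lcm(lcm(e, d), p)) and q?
lcm(b, lcm(lcm(e, d), p)) divides q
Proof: n divides b and b divides n, thus n = b. a divides k and k divides q, therefore a divides q. a = n, so n divides q. Since n = b, b divides q. From e divides f and d divides f, lcm(e, d) divides f. Since f = q, lcm(e, d) divides q. p divides q, so lcm(lcm(e, d), p) divides q. From b divides q, lcm(b, lcm(lcm(e, d), p)) divides q.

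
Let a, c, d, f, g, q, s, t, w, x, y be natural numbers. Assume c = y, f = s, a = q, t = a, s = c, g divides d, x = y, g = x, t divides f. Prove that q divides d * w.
Because t = a and a = q, t = q. s = c and c = y, therefore s = y. Since f = s and t divides f, t divides s. s = y, so t divides y. g = x and g divides d, thus x divides d. Since x = y, y divides d. t divides y, so t divides d. Since t = q, q divides d. Then q divides d * w.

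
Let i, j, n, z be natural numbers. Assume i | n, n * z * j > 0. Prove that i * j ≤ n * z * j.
i | n, thus i | n * z. Then i * j | n * z * j. Since n * z * j > 0, i * j ≤ n * z * j.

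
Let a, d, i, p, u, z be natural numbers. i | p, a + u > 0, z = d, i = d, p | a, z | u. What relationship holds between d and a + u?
d ≤ a + u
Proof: Because i | p and p | a, i | a. Since i = d, d | a. z = d and z | u, thus d | u. Because d | a, d | a + u. Since a + u > 0, d ≤ a + u.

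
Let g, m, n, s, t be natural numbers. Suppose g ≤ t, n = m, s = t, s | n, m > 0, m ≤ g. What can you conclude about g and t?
g = t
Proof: s = t and s | n, hence t | n. n = m, so t | m. Since m > 0, t ≤ m. Since m ≤ g, t ≤ g. Since g ≤ t, g = t.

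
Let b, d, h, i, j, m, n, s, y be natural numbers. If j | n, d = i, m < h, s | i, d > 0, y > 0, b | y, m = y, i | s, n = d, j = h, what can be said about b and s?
b < s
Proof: From i | s and s | i, i = s. Since b | y and y > 0, b ≤ y. Since m = y and m < h, y < h. From n = d and j | n, j | d. Because j = h, h | d. d > 0, so h ≤ d. Since d = i, h ≤ i. Since y < h, y < i. Because b ≤ y, b < i. i = s, so b < s.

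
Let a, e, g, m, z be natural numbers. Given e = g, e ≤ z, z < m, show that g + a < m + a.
e ≤ z and z < m, thus e < m. Since e = g, g < m. Then g + a < m + a.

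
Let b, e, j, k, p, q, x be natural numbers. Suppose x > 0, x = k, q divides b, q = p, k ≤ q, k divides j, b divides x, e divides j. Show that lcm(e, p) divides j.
Since q divides b and b divides x, q divides x. x > 0, so q ≤ x. x = k, so q ≤ k. Since k ≤ q, k = q. q = p, so k = p. Since k divides j, p divides j. e divides j, so lcm(e, p) divides j.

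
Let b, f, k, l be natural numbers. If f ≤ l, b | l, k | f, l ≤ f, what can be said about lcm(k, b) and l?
lcm(k, b) | l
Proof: f ≤ l and l ≤ f, thus f = l. k | f, so k | l. From b | l, lcm(k, b) | l.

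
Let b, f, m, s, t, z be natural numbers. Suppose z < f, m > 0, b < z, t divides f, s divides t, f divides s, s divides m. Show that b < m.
b < z and z < f, so b < f. Since s divides t and t divides f, s divides f. Since f divides s, s = f. Since s divides m, f divides m. Since m > 0, f ≤ m. b < f, so b < m.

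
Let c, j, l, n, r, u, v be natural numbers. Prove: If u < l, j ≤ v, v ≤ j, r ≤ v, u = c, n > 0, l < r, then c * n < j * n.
v ≤ j and j ≤ v, so v = j. From u < l and l < r, u < r. Since u = c, c < r. r ≤ v, so c < v. Since v = j, c < j. Since n > 0, by multiplying by a positive, c * n < j * n.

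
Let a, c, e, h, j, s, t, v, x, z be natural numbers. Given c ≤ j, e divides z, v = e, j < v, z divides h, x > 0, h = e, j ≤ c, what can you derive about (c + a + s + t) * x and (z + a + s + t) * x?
(c + a + s + t) * x < (z + a + s + t) * x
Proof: h = e and z divides h, hence z divides e. Since e divides z, e = z. v = e, so v = z. j ≤ c and c ≤ j, hence j = c. j < v, so c < v. Since v = z, c < z. Then c + a < z + a. Then c + a + s < z + a + s. Then c + a + s + t < z + a + s + t. Combining with x > 0, by multiplying by a positive, (c + a + s + t) * x < (z + a + s + t) * x.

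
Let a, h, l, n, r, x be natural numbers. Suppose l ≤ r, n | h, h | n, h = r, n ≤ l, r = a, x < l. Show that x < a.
n | h and h | n, so n = h. Since h = r, n = r. Since n ≤ l, r ≤ l. Since l ≤ r, l = r. r = a, so l = a. x < l, so x < a.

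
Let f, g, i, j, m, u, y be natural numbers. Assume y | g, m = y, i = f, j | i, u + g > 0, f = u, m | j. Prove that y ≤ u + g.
Because m = y and m | j, y | j. From i = f and j | i, j | f. f = u, so j | u. Since y | j, y | u. Since y | g, y | u + g. Because u + g > 0, y ≤ u + g.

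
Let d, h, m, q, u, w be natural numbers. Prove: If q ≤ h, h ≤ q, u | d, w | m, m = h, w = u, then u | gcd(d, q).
h ≤ q and q ≤ h, thus h = q. m = h and w | m, therefore w | h. Since h = q, w | q. w = u, so u | q. From u | d, u | gcd(d, q).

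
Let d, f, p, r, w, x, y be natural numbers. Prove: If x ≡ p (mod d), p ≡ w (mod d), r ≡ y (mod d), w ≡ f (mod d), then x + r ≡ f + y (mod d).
Since x ≡ p (mod d) and p ≡ w (mod d), x ≡ w (mod d). Since w ≡ f (mod d), x ≡ f (mod d). Since r ≡ y (mod d), x + r ≡ f + y (mod d).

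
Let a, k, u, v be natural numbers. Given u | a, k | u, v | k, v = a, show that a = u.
v | k and k | u, thus v | u. v = a, so a | u. u | a, so u = a. Then a = u.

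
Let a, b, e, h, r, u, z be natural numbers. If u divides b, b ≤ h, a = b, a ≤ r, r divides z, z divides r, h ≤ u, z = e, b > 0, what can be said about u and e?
u ≤ e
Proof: r divides z and z divides r, so r = z. From z = e, r = e. b ≤ h and h ≤ u, thus b ≤ u. u divides b and b > 0, thus u ≤ b. Since b ≤ u, b = u. a = b, so a = u. Since a ≤ r, u ≤ r. r = e, so u ≤ e.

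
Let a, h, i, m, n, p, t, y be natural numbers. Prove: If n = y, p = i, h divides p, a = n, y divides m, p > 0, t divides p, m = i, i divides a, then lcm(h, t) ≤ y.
a = n and n = y, so a = y. i divides a, so i divides y. m = i and y divides m, therefore y divides i. i divides y, so i = y. p = i, so p = y. h divides p and t divides p, hence lcm(h, t) divides p. Since p > 0, lcm(h, t) ≤ p. Since p = y, lcm(h, t) ≤ y.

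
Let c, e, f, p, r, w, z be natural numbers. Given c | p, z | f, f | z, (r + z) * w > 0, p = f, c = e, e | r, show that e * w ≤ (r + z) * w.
f | z and z | f, hence f = z. p = f, so p = z. c | p, so c | z. c = e, so e | z. Since e | r, e | r + z. Then e * w | (r + z) * w. (r + z) * w > 0, so e * w ≤ (r + z) * w.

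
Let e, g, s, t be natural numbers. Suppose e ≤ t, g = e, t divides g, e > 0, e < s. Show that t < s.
Since g = e and t divides g, t divides e. Because e > 0, t ≤ e. Since e ≤ t, e = t. Since e < s, t < s.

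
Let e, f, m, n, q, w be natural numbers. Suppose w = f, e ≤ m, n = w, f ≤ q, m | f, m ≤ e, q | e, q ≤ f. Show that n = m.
n = w and w = f, therefore n = f. e ≤ m and m ≤ e, therefore e = m. q ≤ f and f ≤ q, so q = f. Since q | e, f | e. Since e = m, f | m. m | f, so f = m. Since n = f, n = m.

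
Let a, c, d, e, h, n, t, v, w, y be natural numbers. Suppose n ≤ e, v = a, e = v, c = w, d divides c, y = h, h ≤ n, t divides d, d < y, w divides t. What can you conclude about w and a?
w < a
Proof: e = v and v = a, therefore e = a. c = w and d divides c, so d divides w. w divides t and t divides d, thus w divides d. d divides w, so d = w. y = h and d < y, hence d < h. h ≤ n, so d < n. n ≤ e, so d < e. d = w, so w < e. e = a, so w < a.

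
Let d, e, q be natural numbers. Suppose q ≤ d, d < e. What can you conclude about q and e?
q < e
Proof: Because q ≤ d and d < e, by transitivity, q < e.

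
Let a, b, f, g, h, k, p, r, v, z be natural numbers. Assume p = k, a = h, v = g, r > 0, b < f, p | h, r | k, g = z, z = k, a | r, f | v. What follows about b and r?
b < r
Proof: From p = k and p | h, k | h. From a = h and a | r, h | r. Since k | h, k | r. Since r | k, k = r. v = g and g = z, hence v = z. f | v, so f | z. z = k, so f | k. k = r, so f | r. Since r > 0, f ≤ r. Since b < f, b < r.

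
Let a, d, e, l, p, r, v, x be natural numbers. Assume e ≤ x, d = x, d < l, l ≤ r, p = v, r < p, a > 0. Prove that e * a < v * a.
From d = x and d < l, x < l. Because l ≤ r, x < r. p = v and r < p, hence r < v. Since x < r, x < v. e ≤ x, so e < v. Since a > 0, by multiplying by a positive, e * a < v * a.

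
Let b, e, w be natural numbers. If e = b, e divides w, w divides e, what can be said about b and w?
b = w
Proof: Because w divides e and e divides w, w = e. e = b, so w = b. Then b = w.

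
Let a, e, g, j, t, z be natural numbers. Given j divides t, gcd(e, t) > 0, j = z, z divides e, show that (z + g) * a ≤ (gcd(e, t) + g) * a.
From j = z and j divides t, z divides t. Since z divides e, z divides gcd(e, t). Since gcd(e, t) > 0, z ≤ gcd(e, t). Then z + g ≤ gcd(e, t) + g. By multiplying by a non-negative, (z + g) * a ≤ (gcd(e, t) + g) * a.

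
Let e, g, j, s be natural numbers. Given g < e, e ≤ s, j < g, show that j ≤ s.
g < e and e ≤ s, hence g < s. Since j < g, j < s. Then j ≤ s.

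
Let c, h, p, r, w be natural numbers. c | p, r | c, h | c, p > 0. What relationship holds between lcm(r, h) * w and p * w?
lcm(r, h) * w ≤ p * w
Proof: r | c and h | c, thus lcm(r, h) | c. c | p, so lcm(r, h) | p. Because p > 0, lcm(r, h) ≤ p. Then lcm(r, h) * w ≤ p * w.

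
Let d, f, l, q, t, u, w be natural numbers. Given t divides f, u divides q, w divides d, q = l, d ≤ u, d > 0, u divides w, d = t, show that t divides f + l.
Since u divides w and w divides d, u divides d. Since d > 0, u ≤ d. Since d ≤ u, u = d. From d = t, u = t. Since u divides q, t divides q. q = l, so t divides l. Since t divides f, t divides f + l.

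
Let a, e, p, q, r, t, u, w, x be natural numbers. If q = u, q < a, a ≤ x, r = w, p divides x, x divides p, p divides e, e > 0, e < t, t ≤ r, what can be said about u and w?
u < w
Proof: Because q < a and a ≤ x, q < x. q = u, so u < x. Since p divides x and x divides p, p = x. Since p divides e, x divides e. Since e > 0, x ≤ e. e < t and t ≤ r, so e < r. Since x ≤ e, x < r. Since r = w, x < w. u < x, so u < w.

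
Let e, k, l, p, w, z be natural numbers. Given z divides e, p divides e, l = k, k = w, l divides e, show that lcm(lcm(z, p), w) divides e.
z divides e and p divides e, hence lcm(z, p) divides e. From l = k and k = w, l = w. From l divides e, w divides e. Since lcm(z, p) divides e, lcm(lcm(z, p), w) divides e.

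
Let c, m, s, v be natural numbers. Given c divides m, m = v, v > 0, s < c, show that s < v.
Because m = v and c divides m, c divides v. Since v > 0, c ≤ v. Since s < c, s < v.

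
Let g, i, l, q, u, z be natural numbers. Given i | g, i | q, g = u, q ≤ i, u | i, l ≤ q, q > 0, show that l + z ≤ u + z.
i | q and q > 0, hence i ≤ q. From q ≤ i, q = i. From g = u and i | g, i | u. Since u | i, i = u. Since q = i, q = u. l ≤ q, so l ≤ u. Then l + z ≤ u + z.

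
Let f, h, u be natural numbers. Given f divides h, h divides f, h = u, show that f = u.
f divides h and h divides f, thus f = h. h = u, so f = u.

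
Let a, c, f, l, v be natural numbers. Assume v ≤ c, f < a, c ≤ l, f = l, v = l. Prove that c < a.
v = l and v ≤ c, thus l ≤ c. c ≤ l, so l = c. f = l, so f = c. f < a, so c < a.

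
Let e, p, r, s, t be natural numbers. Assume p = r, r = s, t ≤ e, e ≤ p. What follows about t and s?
t ≤ s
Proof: Because p = r and r = s, p = s. t ≤ e and e ≤ p, thus t ≤ p. p = s, so t ≤ s.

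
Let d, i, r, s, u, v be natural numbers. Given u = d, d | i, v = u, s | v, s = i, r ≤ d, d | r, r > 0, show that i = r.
From s = i and s | v, i | v. v = u, so i | u. u = d, so i | d. From d | i, i = d. From d | r and r > 0, d ≤ r. From r ≤ d, d = r. Since i = d, i = r.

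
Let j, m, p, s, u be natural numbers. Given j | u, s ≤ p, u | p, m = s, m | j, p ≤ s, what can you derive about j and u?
j = u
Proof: From p ≤ s and s ≤ p, p = s. u | p, so u | s. m = s and m | j, thus s | j. Since u | s, u | j. From j | u, j = u.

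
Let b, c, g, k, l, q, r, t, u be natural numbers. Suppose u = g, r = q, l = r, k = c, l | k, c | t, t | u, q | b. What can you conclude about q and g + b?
q | g + b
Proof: k = c and l | k, thus l | c. Since l = r, r | c. Since r = q, q | c. c | t, so q | t. From t | u, q | u. Since u = g, q | g. Since q | b, q | g + b.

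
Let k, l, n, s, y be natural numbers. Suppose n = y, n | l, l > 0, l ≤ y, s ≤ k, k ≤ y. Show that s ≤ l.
n | l and l > 0, hence n ≤ l. Since n = y, y ≤ l. l ≤ y, so y = l. Since s ≤ k and k ≤ y, s ≤ y. Because y = l, s ≤ l.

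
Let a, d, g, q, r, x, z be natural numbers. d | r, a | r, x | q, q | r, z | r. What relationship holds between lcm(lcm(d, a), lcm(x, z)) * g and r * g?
lcm(lcm(d, a), lcm(x, z)) * g | r * g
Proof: Since d | r and a | r, lcm(d, a) | r. x | q and q | r, so x | r. Since z | r, lcm(x, z) | r. Since lcm(d, a) | r, lcm(lcm(d, a), lcm(x, z)) | r. Then lcm(lcm(d, a), lcm(x, z)) * g | r * g.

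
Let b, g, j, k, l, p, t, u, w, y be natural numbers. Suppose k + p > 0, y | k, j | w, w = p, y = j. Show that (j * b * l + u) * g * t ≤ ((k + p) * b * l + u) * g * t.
Because y = j and y | k, j | k. Because w = p and j | w, j | p. Since j | k, j | k + p. k + p > 0, so j ≤ k + p. Then j * b ≤ (k + p) * b. Then j * b * l ≤ (k + p) * b * l. Then j * b * l + u ≤ (k + p) * b * l + u. Then (j * b * l + u) * g ≤ ((k + p) * b * l + u) * g. Then (j * b * l + u) * g * t ≤ ((k + p) * b * l + u) * g * t.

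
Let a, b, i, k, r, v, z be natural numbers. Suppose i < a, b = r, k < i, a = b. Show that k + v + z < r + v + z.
Because a = b and i < a, i < b. Since b = r, i < r. From k < i, k < r. Then k + v < r + v. Then k + v + z < r + v + z.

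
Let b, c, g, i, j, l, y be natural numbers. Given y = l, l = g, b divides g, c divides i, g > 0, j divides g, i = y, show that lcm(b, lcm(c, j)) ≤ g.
Because y = l and l = g, y = g. Because i = y, i = g. Since c divides i, c divides g. Since j divides g, lcm(c, j) divides g. b divides g, so lcm(b, lcm(c, j)) divides g. Since g > 0, lcm(b, lcm(c, j)) ≤ g.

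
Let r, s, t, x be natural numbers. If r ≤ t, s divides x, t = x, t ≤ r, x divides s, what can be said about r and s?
r = s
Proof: r ≤ t and t ≤ r, so r = t. t = x, so r = x. Since x divides s and s divides x, x = s. Because r = x, r = s.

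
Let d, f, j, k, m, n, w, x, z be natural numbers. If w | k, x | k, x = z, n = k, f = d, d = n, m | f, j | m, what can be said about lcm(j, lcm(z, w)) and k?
lcm(j, lcm(z, w)) | k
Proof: From d = n and n = k, d = k. f = d and m | f, so m | d. d = k, so m | k. Since j | m, j | k. Since x = z and x | k, z | k. Because w | k, lcm(z, w) | k. j | k, so lcm(j, lcm(z, w)) | k.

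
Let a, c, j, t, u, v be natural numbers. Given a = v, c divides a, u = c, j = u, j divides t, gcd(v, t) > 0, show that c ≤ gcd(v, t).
a = v and c divides a, hence c divides v. j = u and j divides t, therefore u divides t. Since u = c, c divides t. Since c divides v, c divides gcd(v, t). gcd(v, t) > 0, so c ≤ gcd(v, t).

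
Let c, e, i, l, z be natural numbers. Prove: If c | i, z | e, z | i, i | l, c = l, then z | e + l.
Since c = l and c | i, l | i. i | l, so i = l. z | i, so z | l. z | e, so z | e + l.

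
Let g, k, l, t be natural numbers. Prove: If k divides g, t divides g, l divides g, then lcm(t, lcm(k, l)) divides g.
k divides g and l divides g, thus lcm(k, l) divides g. Since t divides g, lcm(t, lcm(k, l)) divides g.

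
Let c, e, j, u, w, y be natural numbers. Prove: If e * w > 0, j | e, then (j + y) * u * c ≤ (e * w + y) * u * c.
j | e, hence j | e * w. e * w > 0, so j ≤ e * w. Then j + y ≤ e * w + y. Then (j + y) * u ≤ (e * w + y) * u. Then (j + y) * u * c ≤ (e * w + y) * u * c.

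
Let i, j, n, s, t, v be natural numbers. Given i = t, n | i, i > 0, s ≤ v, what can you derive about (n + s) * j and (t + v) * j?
(n + s) * j ≤ (t + v) * j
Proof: n | i and i > 0, therefore n ≤ i. i = t, so n ≤ t. s ≤ v, so n + s ≤ t + v. Then (n + s) * j ≤ (t + v) * j.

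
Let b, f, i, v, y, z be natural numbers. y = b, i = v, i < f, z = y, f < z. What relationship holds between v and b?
v < b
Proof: i = v and i < f, therefore v < f. From z = y and f < z, f < y. Since v < f, v < y. Because y = b, v < b.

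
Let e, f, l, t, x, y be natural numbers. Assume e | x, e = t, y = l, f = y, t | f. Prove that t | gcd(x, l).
e = t and e | x, so t | x. Since f = y and y = l, f = l. From t | f, t | l. Since t | x, t | gcd(x, l).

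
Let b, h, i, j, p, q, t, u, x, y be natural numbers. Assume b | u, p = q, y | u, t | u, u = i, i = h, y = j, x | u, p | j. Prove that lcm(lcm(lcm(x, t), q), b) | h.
Because u = i and i = h, u = h. x | u and t | u, thus lcm(x, t) | u. Because y = j and y | u, j | u. p | j, so p | u. p = q, so q | u. lcm(x, t) | u, so lcm(lcm(x, t), q) | u. b | u, so lcm(lcm(lcm(x, t), q), b) | u. u = h, so lcm(lcm(lcm(x, t), q), b) | h.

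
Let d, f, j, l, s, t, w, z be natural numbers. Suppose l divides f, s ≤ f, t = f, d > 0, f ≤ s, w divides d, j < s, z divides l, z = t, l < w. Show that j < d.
z = t and t = f, thus z = f. Because z divides l, f divides l. l divides f, so f = l. Because s ≤ f and f ≤ s, s = f. From j < s, j < f. f = l, so j < l. w divides d and d > 0, so w ≤ d. l < w, so l < d. j < l, so j < d.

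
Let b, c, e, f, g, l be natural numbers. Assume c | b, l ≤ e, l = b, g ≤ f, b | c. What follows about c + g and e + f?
c + g ≤ e + f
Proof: Since b | c and c | b, b = c. l = b, so l = c. From l ≤ e, c ≤ e. g ≤ f, so c + g ≤ e + f.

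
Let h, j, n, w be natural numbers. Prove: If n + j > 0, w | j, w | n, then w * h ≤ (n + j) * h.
w | n and w | j, thus w | n + j. Since n + j > 0, w ≤ n + j. Then w * h ≤ (n + j) * h.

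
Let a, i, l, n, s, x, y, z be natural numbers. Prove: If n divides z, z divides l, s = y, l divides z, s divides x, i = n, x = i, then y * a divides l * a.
z divides l and l divides z, thus z = l. x = i and i = n, hence x = n. Since s divides x, s divides n. n divides z, so s divides z. Since s = y, y divides z. z = l, so y divides l. Then y * a divides l * a.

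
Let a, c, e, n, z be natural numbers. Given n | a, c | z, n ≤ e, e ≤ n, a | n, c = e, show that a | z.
e ≤ n and n ≤ e, so e = n. From n | a and a | n, n = a. e = n, so e = a. c = e and c | z, so e | z. Since e = a, a | z.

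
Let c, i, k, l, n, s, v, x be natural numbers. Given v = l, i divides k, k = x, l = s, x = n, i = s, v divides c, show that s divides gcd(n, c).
k = x and x = n, so k = n. i = s and i divides k, thus s divides k. Because k = n, s divides n. From v = l and l = s, v = s. From v divides c, s divides c. s divides n, so s divides gcd(n, c).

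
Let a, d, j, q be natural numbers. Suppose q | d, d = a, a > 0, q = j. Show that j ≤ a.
Because d = a and q | d, q | a. Since a > 0, q ≤ a. q = j, so j ≤ a.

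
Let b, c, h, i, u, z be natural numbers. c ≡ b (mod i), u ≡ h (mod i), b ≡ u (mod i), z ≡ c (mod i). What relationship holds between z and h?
z ≡ h (mod i)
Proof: z ≡ c (mod i) and c ≡ b (mod i), therefore z ≡ b (mod i). Since b ≡ u (mod i), z ≡ u (mod i). u ≡ h (mod i), so z ≡ h (mod i).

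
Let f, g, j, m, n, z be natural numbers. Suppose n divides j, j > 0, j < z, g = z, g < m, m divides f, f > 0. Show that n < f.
n divides j and j > 0, thus n ≤ j. j < z, so n < z. Because g = z and g < m, z < m. Since m divides f and f > 0, m ≤ f. z < m, so z < f. Because n < z, n < f.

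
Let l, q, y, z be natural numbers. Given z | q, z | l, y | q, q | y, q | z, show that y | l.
q | y and y | q, hence q = y. From z | q and q | z, z = q. Since z | l, q | l. q = y, so y | l.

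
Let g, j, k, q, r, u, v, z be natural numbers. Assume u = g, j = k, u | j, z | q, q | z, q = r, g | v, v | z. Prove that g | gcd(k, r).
Because j = k and u | j, u | k. u = g, so g | k. From z | q and q | z, z = q. From q = r, z = r. g | v and v | z, hence g | z. z = r, so g | r. Because g | k, g | gcd(k, r).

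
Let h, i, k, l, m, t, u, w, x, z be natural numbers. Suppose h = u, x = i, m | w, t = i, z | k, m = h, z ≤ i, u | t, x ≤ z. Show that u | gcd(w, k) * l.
m = h and h = u, hence m = u. Since m | w, u | w. x = i and x ≤ z, so i ≤ z. Since z ≤ i, i = z. t = i and u | t, so u | i. i = z, so u | z. z | k, so u | k. u | w, so u | gcd(w, k). Then u | gcd(w, k) * l.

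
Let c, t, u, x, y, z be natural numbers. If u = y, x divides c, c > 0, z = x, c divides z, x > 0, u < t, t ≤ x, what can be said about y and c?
y < c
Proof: x divides c and c > 0, hence x ≤ c. z = x and c divides z, therefore c divides x. Since x > 0, c ≤ x. x ≤ c, so x = c. Since u < t and t ≤ x, u < x. x = c, so u < c. Because u = y, y < c.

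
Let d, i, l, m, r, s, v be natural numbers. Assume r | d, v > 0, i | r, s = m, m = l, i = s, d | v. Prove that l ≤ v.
Because i = s and i | r, s | r. Since r | d, s | d. s = m, so m | d. From d | v, m | v. Since v > 0, m ≤ v. From m = l, l ≤ v.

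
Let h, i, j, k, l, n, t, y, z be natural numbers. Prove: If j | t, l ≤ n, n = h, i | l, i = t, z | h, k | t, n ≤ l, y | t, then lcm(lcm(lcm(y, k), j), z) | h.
Since y | t and k | t, lcm(y, k) | t. j | t, so lcm(lcm(y, k), j) | t. l ≤ n and n ≤ l, thus l = n. n = h, so l = h. Since i = t and i | l, t | l. Since l = h, t | h. lcm(lcm(y, k), j) | t, so lcm(lcm(y, k), j) | h. z | h, so lcm(lcm(lcm(y, k), j), z) | h.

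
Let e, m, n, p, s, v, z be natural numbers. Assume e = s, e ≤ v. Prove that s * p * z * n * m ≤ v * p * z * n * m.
Since e = s and e ≤ v, s ≤ v. Then s * p ≤ v * p. Then s * p * z ≤ v * p * z. Then s * p * z * n ≤ v * p * z * n. Then s * p * z * n * m ≤ v * p * z * n * m.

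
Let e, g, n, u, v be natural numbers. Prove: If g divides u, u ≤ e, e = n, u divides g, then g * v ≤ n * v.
Because u divides g and g divides u, u = g. e = n and u ≤ e, so u ≤ n. Since u = g, g ≤ n. By multiplying by a non-negative, g * v ≤ n * v.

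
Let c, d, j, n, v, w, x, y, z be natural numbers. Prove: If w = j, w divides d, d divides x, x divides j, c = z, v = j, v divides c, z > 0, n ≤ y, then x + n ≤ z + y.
w = j and w divides d, therefore j divides d. Since d divides x, j divides x. Since x divides j, j = x. v = j and v divides c, thus j divides c. Since c = z, j divides z. z > 0, so j ≤ z. Since j = x, x ≤ z. n ≤ y, so x + n ≤ z + y.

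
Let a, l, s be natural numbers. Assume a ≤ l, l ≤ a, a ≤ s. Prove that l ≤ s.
Because a ≤ l and l ≤ a, a = l. Since a ≤ s, l ≤ s.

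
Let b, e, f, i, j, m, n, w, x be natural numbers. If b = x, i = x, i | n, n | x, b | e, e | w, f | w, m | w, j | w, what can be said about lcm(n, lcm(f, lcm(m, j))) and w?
lcm(n, lcm(f, lcm(m, j))) | w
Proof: From i = x and i | n, x | n. Since n | x, x = n. b = x, so b = n. b | e and e | w, hence b | w. Because b = n, n | w. m | w and j | w, hence lcm(m, j) | w. Since f | w, lcm(f, lcm(m, j)) | w. Since n | w, lcm(n, lcm(f, lcm(m, j))) | w.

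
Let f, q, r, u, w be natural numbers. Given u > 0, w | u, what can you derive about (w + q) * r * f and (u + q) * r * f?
(w + q) * r * f ≤ (u + q) * r * f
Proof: w | u and u > 0, hence w ≤ u. Then w + q ≤ u + q. Then (w + q) * r ≤ (u + q) * r. Then (w + q) * r * f ≤ (u + q) * r * f.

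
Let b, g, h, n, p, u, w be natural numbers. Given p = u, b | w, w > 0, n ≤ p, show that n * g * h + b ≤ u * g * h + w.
Because p = u and n ≤ p, n ≤ u. Then n * g ≤ u * g. Then n * g * h ≤ u * g * h. Because b | w and w > 0, b ≤ w. n * g * h ≤ u * g * h, so n * g * h + b ≤ u * g * h + w.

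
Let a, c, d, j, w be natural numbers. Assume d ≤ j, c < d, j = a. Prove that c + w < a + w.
c < d and d ≤ j, thus c < j. Since j = a, c < a. Then c + w < a + w.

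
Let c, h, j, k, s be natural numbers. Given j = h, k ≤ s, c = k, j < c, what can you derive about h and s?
h < s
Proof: j = h and j < c, so h < c. Since c = k, h < k. Since k ≤ s, h < s.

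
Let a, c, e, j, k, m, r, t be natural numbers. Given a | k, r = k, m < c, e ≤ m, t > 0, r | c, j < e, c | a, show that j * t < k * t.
c | a and a | k, so c | k. r = k and r | c, hence k | c. c | k, so c = k. j < e and e ≤ m, thus j < m. m < c, so j < c. Since c = k, j < k. t > 0, so j * t < k * t.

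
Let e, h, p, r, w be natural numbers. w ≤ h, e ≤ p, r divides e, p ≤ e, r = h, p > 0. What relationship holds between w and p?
w ≤ p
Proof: Since e ≤ p and p ≤ e, e = p. r = h and r divides e, hence h divides e. e = p, so h divides p. From p > 0, h ≤ p. Since w ≤ h, w ≤ p.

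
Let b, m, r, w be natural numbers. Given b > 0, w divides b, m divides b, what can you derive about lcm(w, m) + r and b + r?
lcm(w, m) + r ≤ b + r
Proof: Because w divides b and m divides b, lcm(w, m) divides b. From b > 0, lcm(w, m) ≤ b. Then lcm(w, m) + r ≤ b + r.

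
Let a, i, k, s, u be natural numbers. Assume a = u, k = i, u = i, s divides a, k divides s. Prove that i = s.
Because k = i and k divides s, i divides s. Since a = u and u = i, a = i. Since s divides a, s divides i. i divides s, so i = s.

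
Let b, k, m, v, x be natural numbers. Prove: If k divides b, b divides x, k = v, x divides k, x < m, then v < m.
From k divides b and b divides x, k divides x. Since x divides k, x = k. k = v, so x = v. Since x < m, v < m.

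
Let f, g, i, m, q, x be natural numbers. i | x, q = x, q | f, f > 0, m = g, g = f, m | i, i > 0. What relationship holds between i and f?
i = f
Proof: Since q = x and q | f, x | f. Since i | x, i | f. Since f > 0, i ≤ f. From m = g and g = f, m = f. m | i and i > 0, thus m ≤ i. Since m = f, f ≤ i. Since i ≤ f, i = f.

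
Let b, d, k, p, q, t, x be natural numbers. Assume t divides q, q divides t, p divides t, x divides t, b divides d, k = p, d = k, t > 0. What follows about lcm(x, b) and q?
lcm(x, b) ≤ q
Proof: t divides q and q divides t, thus t = q. d = k and b divides d, therefore b divides k. Because k = p, b divides p. Since p divides t, b divides t. x divides t, so lcm(x, b) divides t. t > 0, so lcm(x, b) ≤ t. t = q, so lcm(x, b) ≤ q.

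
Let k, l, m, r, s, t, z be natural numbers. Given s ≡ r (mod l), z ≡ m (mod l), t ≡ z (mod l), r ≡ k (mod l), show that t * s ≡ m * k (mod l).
Since t ≡ z (mod l) and z ≡ m (mod l), t ≡ m (mod l). s ≡ r (mod l) and r ≡ k (mod l), therefore s ≡ k (mod l). From t ≡ m (mod l), by multiplying congruences, t * s ≡ m * k (mod l).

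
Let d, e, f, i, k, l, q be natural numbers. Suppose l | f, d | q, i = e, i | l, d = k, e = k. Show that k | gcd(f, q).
From i = e and e = k, i = k. Since i | l and l | f, i | f. i = k, so k | f. Because d = k and d | q, k | q. k | f, so k | gcd(f, q).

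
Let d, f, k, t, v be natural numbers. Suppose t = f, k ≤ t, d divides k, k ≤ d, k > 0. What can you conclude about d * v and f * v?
d * v ≤ f * v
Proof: Since d divides k and k > 0, d ≤ k. k ≤ d, so k = d. t = f and k ≤ t, hence k ≤ f. k = d, so d ≤ f. By multiplying by a non-negative, d * v ≤ f * v.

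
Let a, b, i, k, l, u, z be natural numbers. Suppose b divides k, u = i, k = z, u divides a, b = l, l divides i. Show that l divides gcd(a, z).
u = i and u divides a, so i divides a. Since l divides i, l divides a. From k = z and b divides k, b divides z. Since b = l, l divides z. l divides a, so l divides gcd(a, z).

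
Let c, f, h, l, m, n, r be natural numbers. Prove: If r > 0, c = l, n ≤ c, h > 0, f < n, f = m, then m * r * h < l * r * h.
f < n and n ≤ c, hence f < c. Since c = l, f < l. f = m, so m < l. Combining with r > 0, by multiplying by a positive, m * r < l * r. Combining with h > 0, by multiplying by a positive, m * r * h < l * r * h.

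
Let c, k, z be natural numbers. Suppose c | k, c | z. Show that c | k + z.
Since c | k and c | z, by divisibility of sums, c | k + z.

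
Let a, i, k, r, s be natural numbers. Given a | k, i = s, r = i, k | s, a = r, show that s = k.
r = i and i = s, thus r = s. a = r and a | k, therefore r | k. Since r = s, s | k. k | s, so s = k.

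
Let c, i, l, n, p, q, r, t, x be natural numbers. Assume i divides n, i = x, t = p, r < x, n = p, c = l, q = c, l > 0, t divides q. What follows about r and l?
r < l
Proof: n = p and i divides n, so i divides p. Since i = x, x divides p. q = c and t divides q, so t divides c. c = l, so t divides l. t = p, so p divides l. x divides p, so x divides l. l > 0, so x ≤ l. r < x, so r < l.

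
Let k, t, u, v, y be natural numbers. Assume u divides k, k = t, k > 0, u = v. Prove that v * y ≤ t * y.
u = v and u divides k, hence v divides k. k > 0, so v ≤ k. From k = t, v ≤ t. By multiplying by a non-negative, v * y ≤ t * y.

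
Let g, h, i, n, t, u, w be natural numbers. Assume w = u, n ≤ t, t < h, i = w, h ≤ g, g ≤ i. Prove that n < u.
Since h ≤ g and g ≤ i, h ≤ i. i = w, so h ≤ w. Since t < h, t < w. Since n ≤ t, n < w. From w = u, n < u.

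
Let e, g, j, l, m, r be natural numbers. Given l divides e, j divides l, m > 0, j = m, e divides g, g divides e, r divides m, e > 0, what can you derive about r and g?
r ≤ g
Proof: r divides m and m > 0, thus r ≤ m. e divides g and g divides e, therefore e = g. j divides l and l divides e, so j divides e. Since j = m, m divides e. e > 0, so m ≤ e. e = g, so m ≤ g. r ≤ m, so r ≤ g.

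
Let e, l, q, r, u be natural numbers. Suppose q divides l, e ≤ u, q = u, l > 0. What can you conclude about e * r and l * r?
e * r ≤ l * r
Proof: From q = u and q divides l, u divides l. l > 0, so u ≤ l. Since e ≤ u, e ≤ l. By multiplying by a non-negative, e * r ≤ l * r.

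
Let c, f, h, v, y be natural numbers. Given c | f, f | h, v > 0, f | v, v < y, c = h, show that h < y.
From c = h and c | f, h | f. f | h, so f = h. From f | v and v > 0, f ≤ v. Since f = h, h ≤ v. v < y, so h < y.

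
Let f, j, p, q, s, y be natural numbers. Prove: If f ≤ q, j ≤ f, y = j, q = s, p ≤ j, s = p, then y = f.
q = s and s = p, hence q = p. f ≤ q, so f ≤ p. p ≤ j, so f ≤ j. Since j ≤ f, j = f. y = j, so y = f.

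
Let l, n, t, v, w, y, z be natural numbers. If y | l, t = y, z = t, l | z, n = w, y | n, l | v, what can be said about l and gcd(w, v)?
l | gcd(w, v)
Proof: Because z = t and l | z, l | t. t = y, so l | y. y | l, so y = l. n = w and y | n, therefore y | w. y = l, so l | w. From l | v, l | gcd(w, v).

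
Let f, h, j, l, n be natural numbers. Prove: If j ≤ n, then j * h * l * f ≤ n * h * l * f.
Because j ≤ n, by multiplying by a non-negative, j * h ≤ n * h. By multiplying by a non-negative, j * h * l ≤ n * h * l. By multiplying by a non-negative, j * h * l * f ≤ n * h * l * f.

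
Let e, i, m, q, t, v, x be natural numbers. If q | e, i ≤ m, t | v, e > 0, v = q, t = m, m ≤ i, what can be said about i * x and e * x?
i * x ≤ e * x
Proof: m ≤ i and i ≤ m, so m = i. Since t = m, t = i. v = q and t | v, so t | q. q | e, so t | e. Since e > 0, t ≤ e. Because t = i, i ≤ e. Then i * x ≤ e * x.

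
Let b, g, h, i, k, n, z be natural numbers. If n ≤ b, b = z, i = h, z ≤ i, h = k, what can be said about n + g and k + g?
n + g ≤ k + g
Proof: Since i = h and h = k, i = k. From b = z and n ≤ b, n ≤ z. z ≤ i, so n ≤ i. i = k, so n ≤ k. Then n + g ≤ k + g.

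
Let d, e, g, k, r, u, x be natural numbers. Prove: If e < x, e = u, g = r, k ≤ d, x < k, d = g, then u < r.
e = u and e < x, so u < x. d = g and g = r, so d = r. From x < k and k ≤ d, x < d. d = r, so x < r. Since u < x, u < r.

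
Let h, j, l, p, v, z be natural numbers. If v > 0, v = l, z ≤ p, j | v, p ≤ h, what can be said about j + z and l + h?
j + z ≤ l + h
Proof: j | v and v > 0, thus j ≤ v. Since v = l, j ≤ l. z ≤ p and p ≤ h, therefore z ≤ h. Since j ≤ l, j + z ≤ l + h.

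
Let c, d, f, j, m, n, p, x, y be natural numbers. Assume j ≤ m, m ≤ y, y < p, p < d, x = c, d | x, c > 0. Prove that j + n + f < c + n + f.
Because j ≤ m and m ≤ y, j ≤ y. Since y < p, j < p. Since p < d, j < d. x = c and d | x, thus d | c. Since c > 0, d ≤ c. Since j < d, j < c. Then j + n < c + n. Then j + n + f < c + n + f.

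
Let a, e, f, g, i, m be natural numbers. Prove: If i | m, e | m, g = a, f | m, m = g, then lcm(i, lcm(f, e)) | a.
m = g and g = a, therefore m = a. f | m and e | m, therefore lcm(f, e) | m. Since i | m, lcm(i, lcm(f, e)) | m. Since m = a, lcm(i, lcm(f, e)) | a.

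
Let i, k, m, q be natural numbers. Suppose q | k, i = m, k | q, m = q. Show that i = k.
i = m and m = q, therefore i = q. q | k and k | q, hence q = k. i = q, so i = k.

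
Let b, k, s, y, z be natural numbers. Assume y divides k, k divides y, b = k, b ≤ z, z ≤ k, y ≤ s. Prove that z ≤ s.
y divides k and k divides y, so y = k. b = k and b ≤ z, so k ≤ z. z ≤ k, so k = z. Since y = k, y = z. Since y ≤ s, z ≤ s.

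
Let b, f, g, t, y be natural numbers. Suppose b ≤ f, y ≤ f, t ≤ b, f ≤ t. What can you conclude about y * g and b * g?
y * g ≤ b * g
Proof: Since f ≤ t and t ≤ b, f ≤ b. From b ≤ f, f = b. Since y ≤ f, y ≤ b. By multiplying by a non-negative, y * g ≤ b * g.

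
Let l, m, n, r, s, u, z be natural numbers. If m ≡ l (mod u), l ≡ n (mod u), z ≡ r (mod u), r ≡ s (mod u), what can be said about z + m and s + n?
z + m ≡ s + n (mod u)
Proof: Because z ≡ r (mod u) and r ≡ s (mod u), z ≡ s (mod u). Because m ≡ l (mod u) and l ≡ n (mod u), m ≡ n (mod u). Since z ≡ s (mod u), z + m ≡ s + n (mod u).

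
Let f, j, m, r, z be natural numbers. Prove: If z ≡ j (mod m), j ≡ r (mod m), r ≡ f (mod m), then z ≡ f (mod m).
z ≡ j (mod m) and j ≡ r (mod m), so z ≡ r (mod m). Since r ≡ f (mod m), z ≡ f (mod m).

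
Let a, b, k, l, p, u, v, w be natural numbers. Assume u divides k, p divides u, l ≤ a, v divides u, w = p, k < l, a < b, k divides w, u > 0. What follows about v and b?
v < b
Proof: Since v divides u and u > 0, v ≤ u. w = p and k divides w, so k divides p. From p divides u, k divides u. From u divides k, k = u. Since k < l, u < l. Since l ≤ a, u < a. Since a < b, u < b. Because v ≤ u, v < b.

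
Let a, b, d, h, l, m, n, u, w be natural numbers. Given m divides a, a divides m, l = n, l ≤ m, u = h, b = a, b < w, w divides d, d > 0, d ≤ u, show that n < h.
m divides a and a divides m, hence m = a. From l = n and l ≤ m, n ≤ m. m = a, so n ≤ a. b = a and b < w, therefore a < w. w divides d and d > 0, thus w ≤ d. a < w, so a < d. Since d ≤ u, a < u. Since u = h, a < h. Since n ≤ a, n < h.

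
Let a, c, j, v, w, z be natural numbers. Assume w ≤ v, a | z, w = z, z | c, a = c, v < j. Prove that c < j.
a = c and a | z, hence c | z. Since z | c, z = c. Since w = z, w = c. Because w ≤ v and v < j, w < j. From w = c, c < j.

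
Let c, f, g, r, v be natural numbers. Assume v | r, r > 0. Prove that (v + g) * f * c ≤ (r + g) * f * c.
v | r and r > 0, so v ≤ r. Then v + g ≤ r + g. Then (v + g) * f ≤ (r + g) * f. Then (v + g) * f * c ≤ (r + g) * f * c.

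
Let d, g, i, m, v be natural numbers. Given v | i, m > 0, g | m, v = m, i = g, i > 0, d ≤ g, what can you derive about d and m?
d ≤ m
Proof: g | m and m > 0, hence g ≤ m. Since v | i and i > 0, v ≤ i. From i = g, v ≤ g. Since v = m, m ≤ g. Since g ≤ m, g = m. Since d ≤ g, d ≤ m.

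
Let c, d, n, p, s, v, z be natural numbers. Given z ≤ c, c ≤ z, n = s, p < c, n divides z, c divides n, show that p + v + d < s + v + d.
z ≤ c and c ≤ z, so z = c. Because n divides z, n divides c. c divides n, so c = n. n = s, so c = s. Since p < c, p < s. Then p + v < s + v. Then p + v + d < s + v + d.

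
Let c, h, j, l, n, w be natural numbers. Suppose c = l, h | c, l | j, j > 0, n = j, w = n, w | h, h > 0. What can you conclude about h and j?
h = j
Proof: Because c = l and h | c, h | l. Since l | j, h | j. Since j > 0, h ≤ j. Because w = n and w | h, n | h. Since n = j, j | h. h > 0, so j ≤ h. Since h ≤ j, h = j.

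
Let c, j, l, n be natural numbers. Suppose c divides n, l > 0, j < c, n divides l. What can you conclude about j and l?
j < l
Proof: Since c divides n and n divides l, c divides l. l > 0, so c ≤ l. Since j < c, j < l.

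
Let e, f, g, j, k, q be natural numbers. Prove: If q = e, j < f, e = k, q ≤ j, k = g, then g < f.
q = e and e = k, hence q = k. Since k = g, q = g. Since q ≤ j and j < f, q < f. Since q = g, g < f.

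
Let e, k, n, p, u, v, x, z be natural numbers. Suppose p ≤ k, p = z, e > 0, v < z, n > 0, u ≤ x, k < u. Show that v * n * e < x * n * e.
Because p = z and p ≤ k, z ≤ k. k < u, so z < u. Since u ≤ x, z < x. Since v < z, v < x. n > 0, so v * n < x * n. e > 0, so v * n * e < x * n * e.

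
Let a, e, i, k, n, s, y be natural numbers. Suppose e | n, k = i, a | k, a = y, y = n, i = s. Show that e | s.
a = y and y = n, so a = n. k = i and a | k, thus a | i. Since a = n, n | i. Since e | n, e | i. i = s, so e | s.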